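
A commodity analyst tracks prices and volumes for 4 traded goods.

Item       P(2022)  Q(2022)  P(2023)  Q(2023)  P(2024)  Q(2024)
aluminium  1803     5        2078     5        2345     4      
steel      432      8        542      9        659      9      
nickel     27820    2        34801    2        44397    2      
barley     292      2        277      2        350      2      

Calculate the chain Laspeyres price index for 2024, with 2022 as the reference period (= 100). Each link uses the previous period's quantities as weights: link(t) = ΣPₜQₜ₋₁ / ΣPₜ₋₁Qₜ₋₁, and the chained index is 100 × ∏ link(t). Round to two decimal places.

154.99

Link 2022→2023:
ΣP(2023)Q(2022) = 2078×5 + 542×8 + 34801×2 + 277×2 = 10390 + 4336 + 69602 + 554 = 84882
ΣP(2022)Q(2022) = 1803×5 + 432×8 + 27820×2 + 292×2 = 9015 + 3456 + 55640 + 584 = 68695
link = 84882/68695 = 1.235636
Link 2023→2024:
ΣP(2024)Q(2023) = 2345×5 + 659×9 + 44397×2 + 350×2 = 11725 + 5931 + 88794 + 700 = 107150
ΣP(2023)Q(2023) = 2078×5 + 542×9 + 34801×2 + 277×2 = 10390 + 4878 + 69602 + 554 = 85424
link = 107150/85424 = 1.254331
Chained index = 100 × 1.235636 × 1.254331 = 154.9897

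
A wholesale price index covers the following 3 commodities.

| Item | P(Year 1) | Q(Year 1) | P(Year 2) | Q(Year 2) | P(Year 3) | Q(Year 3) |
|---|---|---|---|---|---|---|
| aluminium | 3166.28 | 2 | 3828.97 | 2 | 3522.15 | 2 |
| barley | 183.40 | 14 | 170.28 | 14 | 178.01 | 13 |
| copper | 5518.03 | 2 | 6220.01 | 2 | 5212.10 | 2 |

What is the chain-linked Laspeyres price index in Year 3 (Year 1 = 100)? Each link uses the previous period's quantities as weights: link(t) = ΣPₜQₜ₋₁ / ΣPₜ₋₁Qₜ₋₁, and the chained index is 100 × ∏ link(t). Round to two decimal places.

Link Year 1→Year 2:
ΣP(Year 2)Q(Year 1) = 3828.97×2 + 170.28×14 + 6220.01×2 = 7657.94 + 2383.92 + 12440.02 = 22481.88
ΣP(Year 1)Q(Year 1) = 3166.28×2 + 183.40×14 + 5518.03×2 = 6332.56 + 2567.6 + 11036.06 = 19936.22
link = 22481.88/19936.22 = 1.127690
Link Year 2→Year 3:
ΣP(Year 3)Q(Year 2) = 3522.15×2 + 178.01×14 + 5212.10×2 = 7044.3 + 2492.14 + 10424.2 = 19960.64
ΣP(Year 2)Q(Year 2) = 3828.97×2 + 170.28×14 + 6220.01×2 = 7657.94 + 2383.92 + 12440.02 = 22481.88
link = 19960.64/22481.88 = 0.887855
Chained index = 100 × 1.127690 × 0.887855 = 100.1225

100.12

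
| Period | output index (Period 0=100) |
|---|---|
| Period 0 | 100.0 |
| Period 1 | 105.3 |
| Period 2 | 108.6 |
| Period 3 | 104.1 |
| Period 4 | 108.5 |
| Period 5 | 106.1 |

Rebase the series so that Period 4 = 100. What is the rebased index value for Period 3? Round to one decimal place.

Rebased(Period 3) = 104.1 / 108.5 × 100 = 95.9447

95.9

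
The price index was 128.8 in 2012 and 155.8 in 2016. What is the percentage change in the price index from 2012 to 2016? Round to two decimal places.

20.96%

Change = (155.8 − 128.8) / 128.8 × 100
       = 27.0 / 128.8 × 100 = 20.9627%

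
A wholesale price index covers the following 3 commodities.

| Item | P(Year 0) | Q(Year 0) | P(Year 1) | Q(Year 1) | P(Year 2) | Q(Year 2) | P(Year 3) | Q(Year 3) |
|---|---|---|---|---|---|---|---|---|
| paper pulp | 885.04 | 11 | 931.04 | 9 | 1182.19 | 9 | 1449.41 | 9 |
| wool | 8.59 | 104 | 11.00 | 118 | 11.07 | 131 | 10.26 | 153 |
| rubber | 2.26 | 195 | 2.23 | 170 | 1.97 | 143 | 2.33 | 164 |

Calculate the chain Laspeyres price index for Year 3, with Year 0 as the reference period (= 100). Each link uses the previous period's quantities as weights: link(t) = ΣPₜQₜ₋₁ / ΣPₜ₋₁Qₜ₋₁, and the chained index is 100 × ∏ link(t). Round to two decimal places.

Link Year 0→Year 1:
ΣP(Year 1)Q(Year 0) = 931.04×11 + 11.00×104 + 2.23×195 = 10241.44 + 1144 + 434.85 = 11820.29
ΣP(Year 0)Q(Year 0) = 885.04×11 + 8.59×104 + 2.26×195 = 9735.44 + 893.36 + 440.7 = 11069.5
link = 11820.29/11069.5 = 1.067825
Link Year 1→Year 2:
ΣP(Year 2)Q(Year 1) = 1182.19×9 + 11.07×118 + 1.97×170 = 10639.71 + 1306.26 + 334.9 = 12280.87
ΣP(Year 1)Q(Year 1) = 931.04×9 + 11.00×118 + 2.23×170 = 8379.36 + 1298 + 379.1 = 10056.46
link = 12280.87/10056.46 = 1.221192
Link Year 2→Year 3:
ΣP(Year 3)Q(Year 2) = 1449.41×9 + 10.26×131 + 2.33×143 = 13044.69 + 1344.06 + 333.19 = 14721.94
ΣP(Year 2)Q(Year 2) = 1182.19×9 + 11.07×131 + 1.97×143 = 10639.71 + 1450.17 + 281.71 = 12371.59
link = 14721.94/12371.59 = 1.189980
Chained index = 100 × 1.067825 × 1.221192 × 1.189980 = 155.1757

155.18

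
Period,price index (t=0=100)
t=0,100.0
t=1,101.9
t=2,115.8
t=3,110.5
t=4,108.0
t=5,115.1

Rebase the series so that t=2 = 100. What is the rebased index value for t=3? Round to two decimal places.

95.42

Rebased(t=3) = 110.5 / 115.8 × 100 = 95.4231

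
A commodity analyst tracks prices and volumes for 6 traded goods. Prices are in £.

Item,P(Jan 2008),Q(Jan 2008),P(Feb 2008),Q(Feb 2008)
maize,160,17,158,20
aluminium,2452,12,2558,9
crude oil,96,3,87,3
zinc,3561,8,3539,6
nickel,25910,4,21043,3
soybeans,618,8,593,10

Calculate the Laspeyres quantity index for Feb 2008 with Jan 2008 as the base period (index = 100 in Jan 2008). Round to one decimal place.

Laspeyres quantity index uses base-period prices as weights.
ΣP(Jan 2008)·Q(Feb 2008) = 160×20 + 2452×9 + 96×3 + 3561×6 + 25910×3 + 618×10 = 3200 + 22068 + 288 + 21366 + 77730 + 6180 = 130832
ΣP(Jan 2008)·Q(Jan 2008) = 160×17 + 2452×12 + 96×3 + 3561×8 + 25910×4 + 618×8 = 2720 + 29424 + 288 + 28488 + 103640 + 4944 = 169504
Index = 130832 / 169504 × 100 = 77.1852

77.2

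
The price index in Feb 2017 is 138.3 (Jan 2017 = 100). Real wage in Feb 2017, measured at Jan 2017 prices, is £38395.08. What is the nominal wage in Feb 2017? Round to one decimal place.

Nominal = Real × (Index/100) = 38395.08 × (138.3/100)
        = 38395.08 × 1.383 = 53100.3956

53100.4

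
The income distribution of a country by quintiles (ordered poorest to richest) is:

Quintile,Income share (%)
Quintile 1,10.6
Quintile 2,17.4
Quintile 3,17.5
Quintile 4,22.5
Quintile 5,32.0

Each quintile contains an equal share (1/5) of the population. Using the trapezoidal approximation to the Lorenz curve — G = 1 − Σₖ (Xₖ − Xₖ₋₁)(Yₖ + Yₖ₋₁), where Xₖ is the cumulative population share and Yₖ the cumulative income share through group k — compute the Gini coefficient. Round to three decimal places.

0.192

Cumulative income shares Yₖ: 0.1060, 0.2800, 0.4550, 0.6800, 1.0000
Σ (Xₖ−Xₖ₋₁)(Yₖ+Yₖ₋₁) = (1/5)(0.1060+0.0000) + (1/5)(0.2800+0.1060) + (1/5)(0.4550+0.2800) + (1/5)(0.6800+0.4550) + (1/5)(1.0000+0.6800)
  = 0.0212 + 0.0772 + 0.1470 + 0.2270 + 0.3360 = 0.8084
G = 1 − 0.8084 = 0.1916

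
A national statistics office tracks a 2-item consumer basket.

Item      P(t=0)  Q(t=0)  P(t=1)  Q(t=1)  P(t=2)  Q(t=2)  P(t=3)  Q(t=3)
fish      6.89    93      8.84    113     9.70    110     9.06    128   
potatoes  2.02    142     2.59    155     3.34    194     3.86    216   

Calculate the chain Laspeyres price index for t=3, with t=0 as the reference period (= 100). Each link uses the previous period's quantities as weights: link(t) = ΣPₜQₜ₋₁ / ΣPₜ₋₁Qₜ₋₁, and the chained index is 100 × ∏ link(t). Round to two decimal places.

Link t=0→t=1:
ΣP(t=1)Q(t=0) = 8.84×93 + 2.59×142 = 822.12 + 367.78 = 1189.9
ΣP(t=0)Q(t=0) = 6.89×93 + 2.02×142 = 640.77 + 286.84 = 927.61
link = 1189.9/927.61 = 1.282759
Link t=1→t=2:
ΣP(t=2)Q(t=1) = 9.70×113 + 3.34×155 = 1096.1 + 517.7 = 1613.8
ΣP(t=1)Q(t=1) = 8.84×113 + 2.59×155 = 998.92 + 401.45 = 1400.37
link = 1613.8/1400.37 = 1.152410
Link t=2→t=3:
ΣP(t=3)Q(t=2) = 9.06×110 + 3.86×194 = 996.6 + 748.84 = 1745.44
ΣP(t=2)Q(t=2) = 9.70×110 + 3.34×194 = 1067 + 647.96 = 1714.96
link = 1745.44/1714.96 = 1.017773
Chained index = 100 × 1.282759 × 1.152410 × 1.017773 = 150.4537

150.45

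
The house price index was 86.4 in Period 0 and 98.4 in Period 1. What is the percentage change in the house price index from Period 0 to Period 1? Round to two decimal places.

Change = (98.4 − 86.4) / 86.4 × 100
       = 12.0 / 86.4 × 100 = 13.8889%

13.89%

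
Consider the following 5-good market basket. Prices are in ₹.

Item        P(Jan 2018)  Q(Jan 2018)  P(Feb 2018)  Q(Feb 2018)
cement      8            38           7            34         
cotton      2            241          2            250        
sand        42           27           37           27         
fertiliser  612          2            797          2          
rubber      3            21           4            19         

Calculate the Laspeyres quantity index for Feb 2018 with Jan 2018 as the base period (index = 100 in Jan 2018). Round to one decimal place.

Laspeyres quantity index uses base-period prices as weights.
ΣP(Jan 2018)·Q(Feb 2018) = 8×34 + 2×250 + 42×27 + 612×2 + 3×19 = 272 + 500 + 1134 + 1224 + 57 = 3187
ΣP(Jan 2018)·Q(Jan 2018) = 8×38 + 2×241 + 42×27 + 612×2 + 3×21 = 304 + 482 + 1134 + 1224 + 63 = 3207
Index = 3187 / 3207 × 100 = 99.3764

99.4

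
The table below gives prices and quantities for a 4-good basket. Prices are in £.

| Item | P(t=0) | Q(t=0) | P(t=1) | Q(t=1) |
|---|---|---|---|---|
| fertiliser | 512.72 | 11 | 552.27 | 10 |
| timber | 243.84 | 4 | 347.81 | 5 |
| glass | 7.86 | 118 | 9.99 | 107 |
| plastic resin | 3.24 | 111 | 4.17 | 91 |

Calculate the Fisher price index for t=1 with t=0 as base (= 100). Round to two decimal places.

Laspeyres component (base-period weights):
ΣP(t=1)Q(t=0) = 552.27×11 + 347.81×4 + 9.99×118 + 4.17×111 = 6074.97 + 1391.24 + 1178.82 + 462.87 = 9107.9
ΣP(t=0)Q(t=0) = 512.72×11 + 243.84×4 + 7.86×118 + 3.24×111 = 5639.92 + 975.36 + 927.48 + 359.64 = 7902.4
L = 9107.9 / 7902.4 × 100 = 115.2549
Paasche component (current-period weights):
ΣP(t=1)Q(t=1) = 552.27×10 + 347.81×5 + 9.99×107 + 4.17×91 = 5522.7 + 1739.05 + 1068.93 + 379.47 = 8710.15
ΣP(t=0)Q(t=1) = 512.72×10 + 243.84×5 + 7.86×107 + 3.24×91 = 5127.2 + 1219.2 + 841.02 + 294.84 = 7482.26
P = 8710.15 / 7482.26 × 100 = 116.4107
Fisher = √(L × P) = √(115.2549 × 116.4107) = 115.8313

115.83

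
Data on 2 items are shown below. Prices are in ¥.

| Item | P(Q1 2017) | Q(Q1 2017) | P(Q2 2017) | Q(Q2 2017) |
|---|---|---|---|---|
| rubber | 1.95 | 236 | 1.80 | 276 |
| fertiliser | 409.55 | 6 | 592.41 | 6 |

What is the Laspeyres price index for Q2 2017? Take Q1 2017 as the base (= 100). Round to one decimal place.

136.4

Laspeyres price index uses base-period quantities as weights.
ΣP(Q2 2017)·Q(Q1 2017) = 1.80×236 + 592.41×6 = 424.8 + 3554.46 = 3979.26
ΣP(Q1 2017)·Q(Q1 2017) = 1.95×236 + 409.55×6 = 460.2 + 2457.3 = 2917.5
Index = 3979.26 / 2917.5 × 100 = 136.3928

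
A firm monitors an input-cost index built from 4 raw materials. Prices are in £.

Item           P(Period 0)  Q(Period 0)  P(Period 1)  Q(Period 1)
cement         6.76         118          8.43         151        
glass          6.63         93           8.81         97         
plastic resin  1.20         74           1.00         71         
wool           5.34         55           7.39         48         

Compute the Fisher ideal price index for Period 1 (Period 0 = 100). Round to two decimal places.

Laspeyres component (base-period weights):
ΣP(Period 1)Q(Period 0) = 8.43×118 + 8.81×93 + 1.00×74 + 7.39×55 = 994.74 + 819.33 + 74 + 406.45 = 2294.52
ΣP(Period 0)Q(Period 0) = 6.76×118 + 6.63×93 + 1.20×74 + 5.34×55 = 797.68 + 616.59 + 88.8 + 293.7 = 1796.77
L = 2294.52 / 1796.77 × 100 = 127.7025
Paasche component (current-period weights):
ΣP(Period 1)Q(Period 1) = 8.43×151 + 8.81×97 + 1.00×71 + 7.39×48 = 1272.93 + 854.57 + 71 + 354.72 = 2553.22
ΣP(Period 0)Q(Period 1) = 6.76×151 + 6.63×97 + 1.20×71 + 5.34×48 = 1020.76 + 643.11 + 85.2 + 256.32 = 2005.39
P = 2553.22 / 2005.39 × 100 = 127.3179
Fisher = √(L × P) = √(127.7025 × 127.3179) = 127.5100

127.51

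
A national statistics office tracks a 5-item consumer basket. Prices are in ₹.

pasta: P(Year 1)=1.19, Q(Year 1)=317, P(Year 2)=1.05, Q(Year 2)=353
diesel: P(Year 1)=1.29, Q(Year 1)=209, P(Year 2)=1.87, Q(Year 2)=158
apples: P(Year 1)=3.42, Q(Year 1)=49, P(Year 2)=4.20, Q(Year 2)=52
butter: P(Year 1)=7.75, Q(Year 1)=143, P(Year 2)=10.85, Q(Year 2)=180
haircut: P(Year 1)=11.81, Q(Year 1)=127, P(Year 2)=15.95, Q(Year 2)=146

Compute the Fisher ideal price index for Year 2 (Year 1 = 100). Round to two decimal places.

131.72

Laspeyres component (base-period weights):
ΣP(Year 2)Q(Year 1) = 1.05×317 + 1.87×209 + 4.20×49 + 10.85×143 + 15.95×127 = 332.85 + 390.83 + 205.8 + 1551.55 + 2025.65 = 4506.68
ΣP(Year 1)Q(Year 1) = 1.19×317 + 1.29×209 + 3.42×49 + 7.75×143 + 11.81×127 = 377.23 + 269.61 + 167.58 + 1108.25 + 1499.87 = 3422.54
L = 4506.68 / 3422.54 × 100 = 131.6765
Paasche component (current-period weights):
ΣP(Year 2)Q(Year 2) = 1.05×353 + 1.87×158 + 4.20×52 + 10.85×180 + 15.95×146 = 370.65 + 295.46 + 218.4 + 1953 + 2328.7 = 5166.21
ΣP(Year 1)Q(Year 2) = 1.19×353 + 1.29×158 + 3.42×52 + 7.75×180 + 11.81×146 = 420.07 + 203.82 + 177.84 + 1395 + 1724.26 = 3920.99
P = 5166.21 / 3920.99 × 100 = 131.7578
Fisher = √(L × P) = √(131.6765 × 131.7578) = 131.7171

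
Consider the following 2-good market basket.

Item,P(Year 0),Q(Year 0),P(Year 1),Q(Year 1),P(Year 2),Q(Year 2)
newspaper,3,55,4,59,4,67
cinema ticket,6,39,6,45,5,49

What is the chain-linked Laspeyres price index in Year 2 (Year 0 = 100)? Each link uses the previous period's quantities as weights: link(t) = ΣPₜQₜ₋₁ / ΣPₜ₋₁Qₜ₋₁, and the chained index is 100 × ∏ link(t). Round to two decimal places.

103.67

Link Year 0→Year 1:
ΣP(Year 1)Q(Year 0) = 4×55 + 6×39 = 220 + 234 = 454
ΣP(Year 0)Q(Year 0) = 3×55 + 6×39 = 165 + 234 = 399
link = 454/399 = 1.137845
Link Year 1→Year 2:
ΣP(Year 2)Q(Year 1) = 4×59 + 5×45 = 236 + 225 = 461
ΣP(Year 1)Q(Year 1) = 4×59 + 6×45 = 236 + 270 = 506
link = 461/506 = 0.911067
Chained index = 100 × 1.137845 × 0.911067 = 103.6653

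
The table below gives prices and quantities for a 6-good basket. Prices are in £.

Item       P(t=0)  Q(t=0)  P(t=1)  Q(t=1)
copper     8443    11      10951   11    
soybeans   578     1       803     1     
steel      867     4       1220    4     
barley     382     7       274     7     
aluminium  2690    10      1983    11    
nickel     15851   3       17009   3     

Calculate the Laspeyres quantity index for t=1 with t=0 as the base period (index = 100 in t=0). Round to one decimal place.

101.5

Laspeyres quantity index uses base-period prices as weights.
ΣP(t=0)·Q(t=1) = 8443×11 + 578×1 + 867×4 + 382×7 + 2690×11 + 15851×3 = 92873 + 578 + 3468 + 2674 + 29590 + 47553 = 176736
ΣP(t=0)·Q(t=0) = 8443×11 + 578×1 + 867×4 + 382×7 + 2690×10 + 15851×3 = 92873 + 578 + 3468 + 2674 + 26900 + 47553 = 174046
Index = 176736 / 174046 × 100 = 101.5456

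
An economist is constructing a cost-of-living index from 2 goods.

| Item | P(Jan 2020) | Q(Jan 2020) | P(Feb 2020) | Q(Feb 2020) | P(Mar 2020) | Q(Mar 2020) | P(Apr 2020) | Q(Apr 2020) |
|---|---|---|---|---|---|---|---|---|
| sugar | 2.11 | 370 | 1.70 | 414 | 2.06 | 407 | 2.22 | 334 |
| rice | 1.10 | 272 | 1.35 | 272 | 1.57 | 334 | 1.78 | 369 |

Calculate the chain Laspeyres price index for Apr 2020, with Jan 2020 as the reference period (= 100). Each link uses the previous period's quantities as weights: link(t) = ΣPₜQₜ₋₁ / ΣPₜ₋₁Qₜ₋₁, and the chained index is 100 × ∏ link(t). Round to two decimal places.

121.18

Link Jan 2020→Feb 2020:
ΣP(Feb 2020)Q(Jan 2020) = 1.70×370 + 1.35×272 = 629 + 367.2 = 996.2
ΣP(Jan 2020)Q(Jan 2020) = 2.11×370 + 1.10×272 = 780.7 + 299.2 = 1079.9
link = 996.2/1079.9 = 0.922493
Link Feb 2020→Mar 2020:
ΣP(Mar 2020)Q(Feb 2020) = 2.06×414 + 1.57×272 = 852.84 + 427.04 = 1279.88
ΣP(Feb 2020)Q(Feb 2020) = 1.70×414 + 1.35×272 = 703.8 + 367.2 = 1071
link = 1279.88/1071 = 1.195033
Link Mar 2020→Apr 2020:
ΣP(Apr 2020)Q(Mar 2020) = 2.22×407 + 1.78×334 = 903.54 + 594.52 = 1498.06
ΣP(Mar 2020)Q(Mar 2020) = 2.06×407 + 1.57×334 = 838.42 + 524.38 = 1362.8
link = 1498.06/1362.8 = 1.099252
Chained index = 100 × 0.922493 × 1.195033 × 1.099252 = 121.1825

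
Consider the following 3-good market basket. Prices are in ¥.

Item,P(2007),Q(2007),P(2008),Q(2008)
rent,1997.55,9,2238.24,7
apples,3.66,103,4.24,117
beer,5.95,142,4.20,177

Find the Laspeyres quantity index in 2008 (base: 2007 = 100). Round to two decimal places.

80.54

Laspeyres quantity index uses base-period prices as weights.
ΣP(2007)·Q(2008) = 1997.55×7 + 3.66×117 + 5.95×177 = 13982.85 + 428.22 + 1053.15 = 15464.22
ΣP(2007)·Q(2007) = 1997.55×9 + 3.66×103 + 5.95×142 = 17977.95 + 376.98 + 844.9 = 19199.83
Index = 15464.22 / 19199.83 × 100 = 80.5435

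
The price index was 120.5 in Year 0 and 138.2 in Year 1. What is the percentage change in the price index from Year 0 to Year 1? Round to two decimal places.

14.69%

Change = (138.2 − 120.5) / 120.5 × 100
       = 17.7 / 120.5 × 100 = 14.6888%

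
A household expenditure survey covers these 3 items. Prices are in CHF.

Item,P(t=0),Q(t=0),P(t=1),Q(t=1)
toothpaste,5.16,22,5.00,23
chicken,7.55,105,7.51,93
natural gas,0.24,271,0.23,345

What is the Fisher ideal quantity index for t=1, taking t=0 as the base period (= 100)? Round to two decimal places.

Laspeyres component (base-period weights):
ΣP(t=0)Q(t=1) = 5.16×23 + 7.55×93 + 0.24×345 = 118.68 + 702.15 + 82.8 = 903.63
ΣP(t=0)Q(t=0) = 5.16×22 + 7.55×105 + 0.24×271 = 113.52 + 792.75 + 65.04 = 971.31
L = 903.63 / 971.31 × 100 = 93.0321
Paasche component (current-period weights):
ΣP(t=1)Q(t=1) = 5.00×23 + 7.51×93 + 0.23×345 = 115 + 698.43 + 79.35 = 892.78
ΣP(t=1)Q(t=0) = 5.00×22 + 7.51×105 + 0.23×271 = 110 + 788.55 + 62.33 = 960.88
P = 892.78 / 960.88 × 100 = 92.9127
Fisher = √(L × P) = √(93.0321 × 92.9127) = 92.9724

92.97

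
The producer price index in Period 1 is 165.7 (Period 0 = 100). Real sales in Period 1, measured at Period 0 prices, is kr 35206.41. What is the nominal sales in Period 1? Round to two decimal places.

58337.02

Nominal = Real × (Index/100) = 35206.41 × (165.7/100)
        = 35206.41 × 1.657 = 58337.0214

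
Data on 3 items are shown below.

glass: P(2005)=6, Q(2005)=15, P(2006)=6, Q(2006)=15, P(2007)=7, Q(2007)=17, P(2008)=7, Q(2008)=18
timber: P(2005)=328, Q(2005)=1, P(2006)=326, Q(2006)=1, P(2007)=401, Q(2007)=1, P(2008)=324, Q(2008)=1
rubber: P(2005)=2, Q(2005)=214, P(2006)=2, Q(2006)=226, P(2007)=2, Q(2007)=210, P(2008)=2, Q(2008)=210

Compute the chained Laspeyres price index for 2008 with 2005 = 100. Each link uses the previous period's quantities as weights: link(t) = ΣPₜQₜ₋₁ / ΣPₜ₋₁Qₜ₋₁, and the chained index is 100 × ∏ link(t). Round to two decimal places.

Link 2005→2006:
ΣP(2006)Q(2005) = 6×15 + 326×1 + 2×214 = 90 + 326 + 428 = 844
ΣP(2005)Q(2005) = 6×15 + 328×1 + 2×214 = 90 + 328 + 428 = 846
link = 844/846 = 0.997636
Link 2006→2007:
ΣP(2007)Q(2006) = 7×15 + 401×1 + 2×226 = 105 + 401 + 452 = 958
ΣP(2006)Q(2006) = 6×15 + 326×1 + 2×226 = 90 + 326 + 452 = 868
link = 958/868 = 1.103687
Link 2007→2008:
ΣP(2008)Q(2007) = 7×17 + 324×1 + 2×210 = 119 + 324 + 420 = 863
ΣP(2007)Q(2007) = 7×17 + 401×1 + 2×210 = 119 + 401 + 420 = 940
link = 863/940 = 0.918085
Chained index = 100 × 0.997636 × 1.103687 × 0.918085 = 101.0883

101.09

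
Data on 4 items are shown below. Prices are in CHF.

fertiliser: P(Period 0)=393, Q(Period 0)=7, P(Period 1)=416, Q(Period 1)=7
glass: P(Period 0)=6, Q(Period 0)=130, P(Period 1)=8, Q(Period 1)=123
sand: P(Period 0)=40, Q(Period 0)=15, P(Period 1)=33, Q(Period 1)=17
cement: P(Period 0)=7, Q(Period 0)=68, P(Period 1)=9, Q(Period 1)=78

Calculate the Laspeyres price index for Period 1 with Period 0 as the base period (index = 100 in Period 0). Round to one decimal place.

109.8

Laspeyres price index uses base-period quantities as weights.
ΣP(Period 1)·Q(Period 0) = 416×7 + 8×130 + 33×15 + 9×68 = 2912 + 1040 + 495 + 612 = 5059
ΣP(Period 0)·Q(Period 0) = 393×7 + 6×130 + 40×15 + 7×68 = 2751 + 780 + 600 + 476 = 4607
Index = 5059 / 4607 × 100 = 109.8112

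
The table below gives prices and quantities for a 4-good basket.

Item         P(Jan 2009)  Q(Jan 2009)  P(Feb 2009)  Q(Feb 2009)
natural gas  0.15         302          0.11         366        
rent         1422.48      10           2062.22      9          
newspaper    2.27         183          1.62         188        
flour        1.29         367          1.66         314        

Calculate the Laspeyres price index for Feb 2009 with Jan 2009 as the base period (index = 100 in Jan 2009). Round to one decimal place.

142.2

Laspeyres price index uses base-period quantities as weights.
ΣP(Feb 2009)·Q(Jan 2009) = 0.11×302 + 2062.22×10 + 1.62×183 + 1.66×367 = 33.22 + 20622.2 + 296.46 + 609.22 = 21561.1
ΣP(Jan 2009)·Q(Jan 2009) = 0.15×302 + 1422.48×10 + 2.27×183 + 1.29×367 = 45.3 + 14224.8 + 415.41 + 473.43 = 15158.94
Index = 21561.1 / 15158.94 × 100 = 142.2336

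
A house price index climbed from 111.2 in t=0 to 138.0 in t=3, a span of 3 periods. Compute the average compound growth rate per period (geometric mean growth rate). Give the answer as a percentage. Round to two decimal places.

Growth factor = (138.0/111.2)^(1/3) = (1.241007)^(1/3) = 1.074628
Growth rate = 1.074628 − 1 = 0.074628 = 7.4628%

7.46%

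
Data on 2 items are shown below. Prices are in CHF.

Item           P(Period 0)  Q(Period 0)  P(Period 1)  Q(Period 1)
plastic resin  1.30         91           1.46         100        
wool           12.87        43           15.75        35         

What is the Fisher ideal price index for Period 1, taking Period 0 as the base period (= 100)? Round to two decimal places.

Laspeyres component (base-period weights):
ΣP(Period 1)Q(Period 0) = 1.46×91 + 15.75×43 = 132.86 + 677.25 = 810.11
ΣP(Period 0)Q(Period 0) = 1.30×91 + 12.87×43 = 118.3 + 553.41 = 671.71
L = 810.11 / 671.71 × 100 = 120.6041
Paasche component (current-period weights):
ΣP(Period 1)Q(Period 1) = 1.46×100 + 15.75×35 = 146 + 551.25 = 697.25
ΣP(Period 0)Q(Period 1) = 1.30×100 + 12.87×35 = 130 + 450.45 = 580.45
P = 697.25 / 580.45 × 100 = 120.1223
Fisher = √(L × P) = √(120.6041 × 120.1223) = 120.3630

120.36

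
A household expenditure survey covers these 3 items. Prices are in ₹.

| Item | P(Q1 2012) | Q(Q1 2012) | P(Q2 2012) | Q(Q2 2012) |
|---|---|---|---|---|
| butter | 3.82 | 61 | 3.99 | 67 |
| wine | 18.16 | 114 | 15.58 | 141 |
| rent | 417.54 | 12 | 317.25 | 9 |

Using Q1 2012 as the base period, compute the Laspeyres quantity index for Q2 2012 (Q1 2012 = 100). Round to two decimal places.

89.89

Laspeyres quantity index uses base-period prices as weights.
ΣP(Q1 2012)·Q(Q2 2012) = 3.82×67 + 18.16×141 + 417.54×9 = 255.94 + 2560.56 + 3757.86 = 6574.36
ΣP(Q1 2012)·Q(Q1 2012) = 3.82×61 + 18.16×114 + 417.54×12 = 233.02 + 2070.24 + 5010.48 = 7313.74
Index = 6574.36 / 7313.74 × 100 = 89.8905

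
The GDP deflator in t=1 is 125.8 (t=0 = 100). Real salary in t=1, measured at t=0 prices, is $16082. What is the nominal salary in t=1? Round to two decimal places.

20231.16

Nominal = Real × (Index/100) = 16082 × (125.8/100)
        = 16082 × 1.258 = 20231.1560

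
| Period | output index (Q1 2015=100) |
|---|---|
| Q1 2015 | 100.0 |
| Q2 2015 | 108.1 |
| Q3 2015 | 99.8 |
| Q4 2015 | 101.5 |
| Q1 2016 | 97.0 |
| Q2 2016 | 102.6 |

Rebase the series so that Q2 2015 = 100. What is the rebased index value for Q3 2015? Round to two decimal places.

Rebased(Q3 2015) = 99.8 / 108.1 × 100 = 92.3219

92.32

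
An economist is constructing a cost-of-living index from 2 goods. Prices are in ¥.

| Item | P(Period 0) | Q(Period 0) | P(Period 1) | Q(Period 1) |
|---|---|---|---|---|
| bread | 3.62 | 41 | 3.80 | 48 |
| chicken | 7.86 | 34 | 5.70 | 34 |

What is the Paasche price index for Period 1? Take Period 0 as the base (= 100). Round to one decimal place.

85.3

Paasche price index uses current-period quantities as weights.
ΣP(Period 1)·Q(Period 1) = 3.80×48 + 5.70×34 = 182.4 + 193.8 = 376.2
ΣP(Period 0)·Q(Period 1) = 3.62×48 + 7.86×34 = 173.76 + 267.24 = 441
Index = 376.2 / 441 × 100 = 85.3061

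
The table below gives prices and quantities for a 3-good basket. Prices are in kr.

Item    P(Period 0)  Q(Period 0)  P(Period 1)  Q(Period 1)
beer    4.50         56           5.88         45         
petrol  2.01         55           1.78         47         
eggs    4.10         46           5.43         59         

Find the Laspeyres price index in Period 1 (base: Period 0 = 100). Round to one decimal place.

Laspeyres price index uses base-period quantities as weights.
ΣP(Period 1)·Q(Period 0) = 5.88×56 + 1.78×55 + 5.43×46 = 329.28 + 97.9 + 249.78 = 676.96
ΣP(Period 0)·Q(Period 0) = 4.50×56 + 2.01×55 + 4.10×46 = 252 + 110.55 + 188.6 = 551.15
Index = 676.96 / 551.15 × 100 = 122.8268

122.8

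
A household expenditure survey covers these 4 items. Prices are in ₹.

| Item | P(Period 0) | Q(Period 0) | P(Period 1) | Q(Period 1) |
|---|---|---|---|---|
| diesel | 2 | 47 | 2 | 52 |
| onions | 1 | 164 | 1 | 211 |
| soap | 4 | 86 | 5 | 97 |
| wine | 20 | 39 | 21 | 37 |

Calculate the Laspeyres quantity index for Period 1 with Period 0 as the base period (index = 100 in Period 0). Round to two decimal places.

104.41

Laspeyres quantity index uses base-period prices as weights.
ΣP(Period 0)·Q(Period 1) = 2×52 + 1×211 + 4×97 + 20×37 = 104 + 211 + 388 + 740 = 1443
ΣP(Period 0)·Q(Period 0) = 2×47 + 1×164 + 4×86 + 20×39 = 94 + 164 + 344 + 780 = 1382
Index = 1443 / 1382 × 100 = 104.4139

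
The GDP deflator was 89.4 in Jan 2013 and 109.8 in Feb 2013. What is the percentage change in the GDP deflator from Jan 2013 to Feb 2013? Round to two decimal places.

Change = (109.8 − 89.4) / 89.4 × 100
       = 20.4 / 89.4 × 100 = 22.8188%

22.82%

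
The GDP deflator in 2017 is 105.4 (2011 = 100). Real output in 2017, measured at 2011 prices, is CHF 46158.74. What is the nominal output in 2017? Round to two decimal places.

48651.31

Nominal = Real × (Index/100) = 46158.74 × (105.4/100)
        = 46158.74 × 1.054 = 48651.3120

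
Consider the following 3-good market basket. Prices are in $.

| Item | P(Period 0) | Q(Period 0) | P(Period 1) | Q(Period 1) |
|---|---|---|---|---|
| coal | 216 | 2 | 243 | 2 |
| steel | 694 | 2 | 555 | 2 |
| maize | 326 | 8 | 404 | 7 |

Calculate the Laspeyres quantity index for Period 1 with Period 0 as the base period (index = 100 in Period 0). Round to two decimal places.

Laspeyres quantity index uses base-period prices as weights.
ΣP(Period 0)·Q(Period 1) = 216×2 + 694×2 + 326×7 = 432 + 1388 + 2282 = 4102
ΣP(Period 0)·Q(Period 0) = 216×2 + 694×2 + 326×8 = 432 + 1388 + 2608 = 4428
Index = 4102 / 4428 × 100 = 92.6378

92.64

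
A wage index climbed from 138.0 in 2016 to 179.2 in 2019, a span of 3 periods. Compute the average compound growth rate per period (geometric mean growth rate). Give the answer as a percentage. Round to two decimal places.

Growth factor = (179.2/138.0)^(1/3) = (1.298551)^(1/3) = 1.090987
Growth rate = 1.090987 − 1 = 0.090987 = 9.0987%

9.10%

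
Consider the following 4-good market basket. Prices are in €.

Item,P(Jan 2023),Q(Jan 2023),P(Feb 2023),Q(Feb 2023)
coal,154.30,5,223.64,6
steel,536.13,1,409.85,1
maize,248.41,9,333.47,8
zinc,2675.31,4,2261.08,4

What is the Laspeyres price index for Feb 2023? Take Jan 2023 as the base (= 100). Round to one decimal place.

95.3

Laspeyres price index uses base-period quantities as weights.
ΣP(Feb 2023)·Q(Jan 2023) = 223.64×5 + 409.85×1 + 333.47×9 + 2261.08×4 = 1118.2 + 409.85 + 3001.23 + 9044.32 = 13573.6
ΣP(Jan 2023)·Q(Jan 2023) = 154.30×5 + 536.13×1 + 248.41×9 + 2675.31×4 = 771.5 + 536.13 + 2235.69 + 10701.24 = 14244.56
Index = 13573.6 / 14244.56 × 100 = 95.2897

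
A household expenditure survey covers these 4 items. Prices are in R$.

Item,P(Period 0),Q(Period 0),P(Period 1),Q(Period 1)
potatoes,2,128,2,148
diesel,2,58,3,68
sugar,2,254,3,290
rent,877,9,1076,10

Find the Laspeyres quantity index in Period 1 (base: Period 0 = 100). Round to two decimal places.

111.50

Laspeyres quantity index uses base-period prices as weights.
ΣP(Period 0)·Q(Period 1) = 2×148 + 2×68 + 2×290 + 877×10 = 296 + 136 + 580 + 8770 = 9782
ΣP(Period 0)·Q(Period 0) = 2×128 + 2×58 + 2×254 + 877×9 = 256 + 116 + 508 + 7893 = 8773
Index = 9782 / 8773 × 100 = 111.5012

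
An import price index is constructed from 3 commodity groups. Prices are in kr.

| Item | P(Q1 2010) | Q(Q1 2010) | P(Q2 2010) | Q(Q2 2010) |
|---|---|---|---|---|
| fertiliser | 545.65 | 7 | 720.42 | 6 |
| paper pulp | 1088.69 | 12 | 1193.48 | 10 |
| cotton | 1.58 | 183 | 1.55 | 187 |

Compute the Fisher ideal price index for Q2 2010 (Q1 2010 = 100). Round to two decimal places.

114.44

Laspeyres component (base-period weights):
ΣP(Q2 2010)Q(Q1 2010) = 720.42×7 + 1193.48×12 + 1.55×183 = 5042.94 + 14321.76 + 283.65 = 19648.35
ΣP(Q1 2010)Q(Q1 2010) = 545.65×7 + 1088.69×12 + 1.58×183 = 3819.55 + 13064.28 + 289.14 = 17172.97
L = 19648.35 / 17172.97 × 100 = 114.4144
Paasche component (current-period weights):
ΣP(Q2 2010)Q(Q2 2010) = 720.42×6 + 1193.48×10 + 1.55×187 = 4322.52 + 11934.8 + 289.85 = 16547.17
ΣP(Q1 2010)Q(Q2 2010) = 545.65×6 + 1088.69×10 + 1.58×187 = 3273.9 + 10886.9 + 295.46 = 14456.26
P = 16547.17 / 14456.26 × 100 = 114.4637
Fisher = √(L × P) = √(114.4144 × 114.4637) = 114.4390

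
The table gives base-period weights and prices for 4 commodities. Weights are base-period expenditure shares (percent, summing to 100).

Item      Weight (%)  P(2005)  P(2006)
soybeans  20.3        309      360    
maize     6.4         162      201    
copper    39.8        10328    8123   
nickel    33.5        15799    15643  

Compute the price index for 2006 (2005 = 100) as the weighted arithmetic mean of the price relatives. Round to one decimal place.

96.1

soybeans: 20.3 × (360/309) = 20.3 × 1.165049 = 23.6505
maize: 6.4 × (201/162) = 6.4 × 1.240741 = 7.9407
copper: 39.8 × (8123/10328) = 39.8 × 0.786503 = 31.3028
nickel: 33.5 × (15643/15799) = 33.5 × 0.990126 = 33.1692
Index = Σ wᵢ·(p₁ᵢ/p₀ᵢ) = 23.6505 + 7.9407 + 31.3028 + 33.1692 = 96.0633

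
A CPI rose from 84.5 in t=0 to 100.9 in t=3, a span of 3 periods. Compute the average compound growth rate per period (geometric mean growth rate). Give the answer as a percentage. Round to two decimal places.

6.09%

Growth factor = (100.9/84.5)^(1/3) = (1.194083)^(1/3) = 1.060909
Growth rate = 1.060909 − 1 = 0.060909 = 6.0909%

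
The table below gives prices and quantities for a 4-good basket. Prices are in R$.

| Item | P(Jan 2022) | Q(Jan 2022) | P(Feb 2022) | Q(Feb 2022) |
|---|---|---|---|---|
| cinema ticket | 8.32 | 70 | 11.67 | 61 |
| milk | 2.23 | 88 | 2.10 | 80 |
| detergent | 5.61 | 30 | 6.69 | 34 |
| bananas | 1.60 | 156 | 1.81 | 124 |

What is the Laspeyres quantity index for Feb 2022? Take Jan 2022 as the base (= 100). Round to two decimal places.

89.85

Laspeyres quantity index uses base-period prices as weights.
ΣP(Jan 2022)·Q(Feb 2022) = 8.32×61 + 2.23×80 + 5.61×34 + 1.60×124 = 507.52 + 178.4 + 190.74 + 198.4 = 1075.06
ΣP(Jan 2022)·Q(Jan 2022) = 8.32×70 + 2.23×88 + 5.61×30 + 1.60×156 = 582.4 + 196.24 + 168.3 + 249.6 = 1196.54
Index = 1075.06 / 1196.54 × 100 = 89.8474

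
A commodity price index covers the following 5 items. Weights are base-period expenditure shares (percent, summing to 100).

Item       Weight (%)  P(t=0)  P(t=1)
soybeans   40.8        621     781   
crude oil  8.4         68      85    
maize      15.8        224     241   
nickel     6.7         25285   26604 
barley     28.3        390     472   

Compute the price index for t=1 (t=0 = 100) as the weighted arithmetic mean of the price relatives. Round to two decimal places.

120.11

soybeans: 40.8 × (781/621) = 40.8 × 1.257649 = 51.3121
crude oil: 8.4 × (85/68) = 8.4 × 1.250000 = 10.5000
maize: 15.8 × (241/224) = 15.8 × 1.075893 = 16.9991
nickel: 6.7 × (26604/25285) = 6.7 × 1.052165 = 7.0495
barley: 28.3 × (472/390) = 28.3 × 1.210256 = 34.2503
Index = Σ wᵢ·(p₁ᵢ/p₀ᵢ) = 51.3121 + 10.5000 + 16.9991 + 7.0495 + 34.2503 = 120.1109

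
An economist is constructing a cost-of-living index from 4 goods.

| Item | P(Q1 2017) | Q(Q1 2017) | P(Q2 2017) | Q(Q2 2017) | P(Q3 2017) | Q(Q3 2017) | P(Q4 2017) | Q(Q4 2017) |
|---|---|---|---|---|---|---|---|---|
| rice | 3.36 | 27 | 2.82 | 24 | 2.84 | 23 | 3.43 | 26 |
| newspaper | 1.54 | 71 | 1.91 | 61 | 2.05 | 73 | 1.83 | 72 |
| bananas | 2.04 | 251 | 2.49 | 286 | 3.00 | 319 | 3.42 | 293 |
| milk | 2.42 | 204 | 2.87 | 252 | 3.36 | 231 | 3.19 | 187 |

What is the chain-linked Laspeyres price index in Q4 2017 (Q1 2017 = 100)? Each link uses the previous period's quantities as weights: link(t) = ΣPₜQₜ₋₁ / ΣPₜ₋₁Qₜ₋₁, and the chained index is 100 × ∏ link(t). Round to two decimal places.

144.77

Link Q1 2017→Q2 2017:
ΣP(Q2 2017)Q(Q1 2017) = 2.82×27 + 1.91×71 + 2.49×251 + 2.87×204 = 76.14 + 135.61 + 624.99 + 585.48 = 1422.22
ΣP(Q1 2017)Q(Q1 2017) = 3.36×27 + 1.54×71 + 2.04×251 + 2.42×204 = 90.72 + 109.34 + 512.04 + 493.68 = 1205.78
link = 1422.22/1205.78 = 1.179502
Link Q2 2017→Q3 2017:
ΣP(Q3 2017)Q(Q2 2017) = 2.84×24 + 2.05×61 + 3.00×286 + 3.36×252 = 68.16 + 125.05 + 858 + 846.72 = 1897.93
ΣP(Q2 2017)Q(Q2 2017) = 2.82×24 + 1.91×61 + 2.49×286 + 2.87×252 = 67.68 + 116.51 + 712.14 + 723.24 = 1619.57
link = 1897.93/1619.57 = 1.171873
Link Q3 2017→Q4 2017:
ΣP(Q4 2017)Q(Q3 2017) = 3.43×23 + 1.83×73 + 3.42×319 + 3.19×231 = 78.89 + 133.59 + 1090.98 + 736.89 = 2040.35
ΣP(Q3 2017)Q(Q3 2017) = 2.84×23 + 2.05×73 + 3.00×319 + 3.36×231 = 65.32 + 149.65 + 957 + 776.16 = 1948.13
link = 2040.35/1948.13 = 1.047338
Chained index = 100 × 1.179502 × 1.171873 × 1.047338 = 144.7658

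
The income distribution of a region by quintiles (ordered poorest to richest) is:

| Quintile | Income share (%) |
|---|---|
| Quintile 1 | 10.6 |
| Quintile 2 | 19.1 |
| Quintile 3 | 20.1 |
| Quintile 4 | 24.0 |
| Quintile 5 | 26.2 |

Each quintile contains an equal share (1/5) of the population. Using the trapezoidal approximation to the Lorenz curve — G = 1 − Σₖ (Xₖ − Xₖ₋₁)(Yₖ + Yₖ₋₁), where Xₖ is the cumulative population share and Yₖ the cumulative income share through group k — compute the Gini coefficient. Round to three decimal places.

Cumulative income shares Yₖ: 0.1060, 0.2970, 0.4980, 0.7380, 1.0000
Σ (Xₖ−Xₖ₋₁)(Yₖ+Yₖ₋₁) = (1/5)(0.1060+0.0000) + (1/5)(0.2970+0.1060) + (1/5)(0.4980+0.2970) + (1/5)(0.7380+0.4980) + (1/5)(1.0000+0.7380)
  = 0.0212 + 0.0806 + 0.1590 + 0.2472 + 0.3476 = 0.8556
G = 1 − 0.8556 = 0.1444

0.144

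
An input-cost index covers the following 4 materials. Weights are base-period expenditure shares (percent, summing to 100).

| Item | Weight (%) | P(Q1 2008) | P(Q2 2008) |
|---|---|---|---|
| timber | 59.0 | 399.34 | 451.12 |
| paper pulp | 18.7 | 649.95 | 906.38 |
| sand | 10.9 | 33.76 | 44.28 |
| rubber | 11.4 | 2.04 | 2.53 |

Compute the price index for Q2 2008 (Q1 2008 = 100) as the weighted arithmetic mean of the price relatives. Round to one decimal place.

timber: 59.0 × (451.12/399.34) = 59.0 × 1.129664 = 66.6502
paper pulp: 18.7 × (906.38/649.95) = 18.7 × 1.394538 = 26.0779
sand: 10.9 × (44.28/33.76) = 10.9 × 1.311611 = 14.2966
rubber: 11.4 × (2.53/2.04) = 11.4 × 1.240196 = 14.1382
Index = Σ wᵢ·(p₁ᵢ/p₀ᵢ) = 66.6502 + 26.0779 + 14.2966 + 14.1382 = 121.1628

121.2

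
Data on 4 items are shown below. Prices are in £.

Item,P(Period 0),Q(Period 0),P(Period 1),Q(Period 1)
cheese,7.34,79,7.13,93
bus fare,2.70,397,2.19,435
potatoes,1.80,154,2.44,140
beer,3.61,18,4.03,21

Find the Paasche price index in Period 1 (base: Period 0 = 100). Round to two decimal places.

Paasche price index uses current-period quantities as weights.
ΣP(Period 1)·Q(Period 1) = 7.13×93 + 2.19×435 + 2.44×140 + 4.03×21 = 663.09 + 952.65 + 341.6 + 84.63 = 2041.97
ΣP(Period 0)·Q(Period 1) = 7.34×93 + 2.70×435 + 1.80×140 + 3.61×21 = 682.62 + 1174.5 + 252 + 75.81 = 2184.93
Index = 2041.97 / 2184.93 × 100 = 93.4570

93.46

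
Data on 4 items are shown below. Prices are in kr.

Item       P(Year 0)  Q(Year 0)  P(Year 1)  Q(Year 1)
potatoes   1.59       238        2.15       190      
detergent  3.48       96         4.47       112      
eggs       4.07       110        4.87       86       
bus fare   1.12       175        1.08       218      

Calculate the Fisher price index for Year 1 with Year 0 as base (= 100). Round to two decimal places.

Laspeyres component (base-period weights):
ΣP(Year 1)Q(Year 0) = 2.15×238 + 4.47×96 + 4.87×110 + 1.08×175 = 511.7 + 429.12 + 535.7 + 189 = 1665.52
ΣP(Year 0)Q(Year 0) = 1.59×238 + 3.48×96 + 4.07×110 + 1.12×175 = 378.42 + 334.08 + 447.7 + 196 = 1356.2
L = 1665.52 / 1356.2 × 100 = 122.8078
Paasche component (current-period weights):
ΣP(Year 1)Q(Year 1) = 2.15×190 + 4.47×112 + 4.87×86 + 1.08×218 = 408.5 + 500.64 + 418.82 + 235.44 = 1563.4
ΣP(Year 0)Q(Year 1) = 1.59×190 + 3.48×112 + 4.07×86 + 1.12×218 = 302.1 + 389.76 + 350.02 + 244.16 = 1286.04
P = 1563.4 / 1286.04 × 100 = 121.5670
Fisher = √(L × P) = √(122.8078 × 121.5670) = 122.1858

122.19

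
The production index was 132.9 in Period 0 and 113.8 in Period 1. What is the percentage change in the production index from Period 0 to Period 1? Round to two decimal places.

-14.37%

Change = (113.8 − 132.9) / 132.9 × 100
       = -19.1 / 132.9 × 100 = -14.3717%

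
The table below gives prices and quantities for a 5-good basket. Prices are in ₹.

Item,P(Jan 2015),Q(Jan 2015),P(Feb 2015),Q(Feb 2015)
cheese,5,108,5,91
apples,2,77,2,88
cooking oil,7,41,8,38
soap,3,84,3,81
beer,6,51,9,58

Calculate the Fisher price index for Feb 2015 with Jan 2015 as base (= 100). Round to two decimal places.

113.42

Laspeyres component (base-period weights):
ΣP(Feb 2015)Q(Jan 2015) = 5×108 + 2×77 + 8×41 + 3×84 + 9×51 = 540 + 154 + 328 + 252 + 459 = 1733
ΣP(Jan 2015)Q(Jan 2015) = 5×108 + 2×77 + 7×41 + 3×84 + 6×51 = 540 + 154 + 287 + 252 + 306 = 1539
L = 1733 / 1539 × 100 = 112.6056
Paasche component (current-period weights):
ΣP(Feb 2015)Q(Feb 2015) = 5×91 + 2×88 + 8×38 + 3×81 + 9×58 = 455 + 176 + 304 + 243 + 522 = 1700
ΣP(Jan 2015)Q(Feb 2015) = 5×91 + 2×88 + 7×38 + 3×81 + 6×58 = 455 + 176 + 266 + 243 + 348 = 1488
P = 1700 / 1488 × 100 = 114.2473
Fisher = √(L × P) = √(112.6056 × 114.2473) = 113.4235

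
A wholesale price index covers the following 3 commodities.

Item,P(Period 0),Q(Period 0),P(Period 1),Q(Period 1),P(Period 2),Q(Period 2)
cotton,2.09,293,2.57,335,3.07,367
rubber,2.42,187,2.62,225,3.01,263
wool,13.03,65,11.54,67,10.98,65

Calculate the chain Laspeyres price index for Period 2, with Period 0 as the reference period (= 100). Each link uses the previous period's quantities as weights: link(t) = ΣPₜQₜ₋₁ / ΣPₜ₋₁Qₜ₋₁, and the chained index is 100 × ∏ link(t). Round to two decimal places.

Link Period 0→Period 1:
ΣP(Period 1)Q(Period 0) = 2.57×293 + 2.62×187 + 11.54×65 = 753.01 + 489.94 + 750.1 = 1993.05
ΣP(Period 0)Q(Period 0) = 2.09×293 + 2.42×187 + 13.03×65 = 612.37 + 452.54 + 846.95 = 1911.86
link = 1993.05/1911.86 = 1.042466
Link Period 1→Period 2:
ΣP(Period 2)Q(Period 1) = 3.07×335 + 3.01×225 + 10.98×67 = 1028.45 + 677.25 + 735.66 = 2441.36
ΣP(Period 1)Q(Period 1) = 2.57×335 + 2.62×225 + 11.54×67 = 860.95 + 589.5 + 773.18 = 2223.63
link = 2441.36/2223.63 = 1.097916
Chained index = 100 × 1.042466 × 1.097916 = 114.4541

114.45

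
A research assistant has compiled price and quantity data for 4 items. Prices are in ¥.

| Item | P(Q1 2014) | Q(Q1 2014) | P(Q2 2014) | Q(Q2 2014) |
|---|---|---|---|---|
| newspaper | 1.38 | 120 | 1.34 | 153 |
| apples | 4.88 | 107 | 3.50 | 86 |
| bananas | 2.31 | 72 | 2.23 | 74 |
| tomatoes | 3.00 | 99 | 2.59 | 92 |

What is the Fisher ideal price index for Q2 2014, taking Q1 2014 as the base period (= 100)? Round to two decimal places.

Laspeyres component (base-period weights):
ΣP(Q2 2014)Q(Q1 2014) = 1.34×120 + 3.50×107 + 2.23×72 + 2.59×99 = 160.8 + 374.5 + 160.56 + 256.41 = 952.27
ΣP(Q1 2014)Q(Q1 2014) = 1.38×120 + 4.88×107 + 2.31×72 + 3.00×99 = 165.6 + 522.16 + 166.32 + 297 = 1151.08
L = 952.27 / 1151.08 × 100 = 82.7284
Paasche component (current-period weights):
ΣP(Q2 2014)Q(Q2 2014) = 1.34×153 + 3.50×86 + 2.23×74 + 2.59×92 = 205.02 + 301 + 165.02 + 238.28 = 909.32
ΣP(Q1 2014)Q(Q2 2014) = 1.38×153 + 4.88×86 + 2.31×74 + 3.00×92 = 211.14 + 419.68 + 170.94 + 276 = 1077.76
P = 909.32 / 1077.76 × 100 = 84.3713
Fisher = √(L × P) = √(82.7284 × 84.3713) = 83.5458

83.55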